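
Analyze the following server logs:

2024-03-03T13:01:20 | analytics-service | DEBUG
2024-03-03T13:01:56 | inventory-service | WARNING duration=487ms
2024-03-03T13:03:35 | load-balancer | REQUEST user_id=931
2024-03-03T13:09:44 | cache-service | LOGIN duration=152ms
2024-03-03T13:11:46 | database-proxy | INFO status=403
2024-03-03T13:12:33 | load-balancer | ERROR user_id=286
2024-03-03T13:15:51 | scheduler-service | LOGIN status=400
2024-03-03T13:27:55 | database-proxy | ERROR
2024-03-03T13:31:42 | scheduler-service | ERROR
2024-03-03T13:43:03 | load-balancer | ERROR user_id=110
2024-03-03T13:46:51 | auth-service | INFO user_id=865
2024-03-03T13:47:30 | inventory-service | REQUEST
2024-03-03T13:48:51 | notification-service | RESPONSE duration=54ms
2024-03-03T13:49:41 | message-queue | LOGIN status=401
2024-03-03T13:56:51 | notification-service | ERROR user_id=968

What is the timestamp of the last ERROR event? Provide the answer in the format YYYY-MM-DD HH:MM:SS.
2024-03-03 13:56:51

To find the last event:

1. Filter for all ERROR events
2. Sort by timestamp
3. Select the last one
4. Timestamp: 2024-03-03 13:56:51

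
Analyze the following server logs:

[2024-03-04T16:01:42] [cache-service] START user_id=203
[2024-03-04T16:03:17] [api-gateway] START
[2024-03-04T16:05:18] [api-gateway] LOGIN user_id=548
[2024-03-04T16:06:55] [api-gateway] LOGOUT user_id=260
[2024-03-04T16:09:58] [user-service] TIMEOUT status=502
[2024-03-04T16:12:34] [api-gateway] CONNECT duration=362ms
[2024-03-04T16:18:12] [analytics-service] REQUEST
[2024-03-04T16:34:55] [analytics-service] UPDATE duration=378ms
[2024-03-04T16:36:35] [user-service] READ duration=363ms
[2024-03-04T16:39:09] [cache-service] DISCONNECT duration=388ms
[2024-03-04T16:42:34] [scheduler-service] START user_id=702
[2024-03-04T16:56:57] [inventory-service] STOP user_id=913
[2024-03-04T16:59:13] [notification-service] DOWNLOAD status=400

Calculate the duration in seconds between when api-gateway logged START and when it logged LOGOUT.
218

To find the time between events:

1. Locate the first START event for api-gateway: 2024-03-04T16:03:17
2. Locate the first LOGOUT event for api-gateway: 2024-03-04T16:06:55
3. Calculate the difference: 2024-03-04T16:06:55 - 2024-03-04T16:03:17 = 218 seconds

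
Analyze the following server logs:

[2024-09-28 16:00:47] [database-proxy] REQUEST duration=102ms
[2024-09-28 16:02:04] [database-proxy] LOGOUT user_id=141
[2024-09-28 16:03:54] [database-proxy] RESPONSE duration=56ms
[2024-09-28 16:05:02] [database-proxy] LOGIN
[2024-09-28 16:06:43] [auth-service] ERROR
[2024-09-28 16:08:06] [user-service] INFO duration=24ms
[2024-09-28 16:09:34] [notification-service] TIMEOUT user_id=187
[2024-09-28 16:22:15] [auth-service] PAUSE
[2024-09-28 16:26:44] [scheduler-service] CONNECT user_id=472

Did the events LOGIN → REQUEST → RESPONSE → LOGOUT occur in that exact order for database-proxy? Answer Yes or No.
No

To verify sequence order:

1. Find all events in sequence LOGIN → REQUEST → RESPONSE → LOGOUT for database-proxy
2. Extract their timestamps
3. Check if timestamps are in ascending order
4. Result: No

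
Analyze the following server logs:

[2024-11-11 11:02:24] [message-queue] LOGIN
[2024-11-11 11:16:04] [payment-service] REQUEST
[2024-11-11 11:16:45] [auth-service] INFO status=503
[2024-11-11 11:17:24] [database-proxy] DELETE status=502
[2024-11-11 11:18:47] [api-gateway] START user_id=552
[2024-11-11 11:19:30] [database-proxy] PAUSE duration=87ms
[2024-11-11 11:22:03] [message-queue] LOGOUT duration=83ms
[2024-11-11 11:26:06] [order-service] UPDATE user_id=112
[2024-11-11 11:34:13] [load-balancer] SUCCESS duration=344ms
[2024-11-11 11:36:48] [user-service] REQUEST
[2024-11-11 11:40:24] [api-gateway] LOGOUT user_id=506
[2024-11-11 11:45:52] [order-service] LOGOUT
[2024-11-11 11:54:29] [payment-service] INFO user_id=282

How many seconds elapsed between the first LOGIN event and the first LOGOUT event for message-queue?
1179

To find the time between events:

1. Locate the first LOGIN event for message-queue: 2024-11-11 11:02:24
2. Locate the first LOGOUT event for message-queue: 2024-11-11 11:22:03
3. Calculate the difference: 2024-11-11 11:22:03 - 2024-11-11 11:02:24 = 1179 seconds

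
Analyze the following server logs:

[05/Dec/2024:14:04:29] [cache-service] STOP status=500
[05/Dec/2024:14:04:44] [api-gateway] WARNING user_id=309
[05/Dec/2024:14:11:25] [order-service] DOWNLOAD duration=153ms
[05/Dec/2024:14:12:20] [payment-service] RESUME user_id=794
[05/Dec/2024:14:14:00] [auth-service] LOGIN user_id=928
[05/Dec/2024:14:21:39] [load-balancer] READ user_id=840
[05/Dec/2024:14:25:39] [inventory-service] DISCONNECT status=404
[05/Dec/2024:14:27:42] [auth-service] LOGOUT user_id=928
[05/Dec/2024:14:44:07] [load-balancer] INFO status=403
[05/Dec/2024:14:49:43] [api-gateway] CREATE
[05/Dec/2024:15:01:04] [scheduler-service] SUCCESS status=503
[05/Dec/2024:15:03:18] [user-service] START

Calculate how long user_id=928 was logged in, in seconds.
822

To calculate session duration:

1. Find LOGIN event for user_id=928: 05/Dec/2024:14:14:00
2. Find LOGOUT event for user_id=928: 05/Dec/2024:14:27:42
3. Session duration: 05/Dec/2024:14:27:42 - 05/Dec/2024:14:14:00 = 822 seconds (13 minutes)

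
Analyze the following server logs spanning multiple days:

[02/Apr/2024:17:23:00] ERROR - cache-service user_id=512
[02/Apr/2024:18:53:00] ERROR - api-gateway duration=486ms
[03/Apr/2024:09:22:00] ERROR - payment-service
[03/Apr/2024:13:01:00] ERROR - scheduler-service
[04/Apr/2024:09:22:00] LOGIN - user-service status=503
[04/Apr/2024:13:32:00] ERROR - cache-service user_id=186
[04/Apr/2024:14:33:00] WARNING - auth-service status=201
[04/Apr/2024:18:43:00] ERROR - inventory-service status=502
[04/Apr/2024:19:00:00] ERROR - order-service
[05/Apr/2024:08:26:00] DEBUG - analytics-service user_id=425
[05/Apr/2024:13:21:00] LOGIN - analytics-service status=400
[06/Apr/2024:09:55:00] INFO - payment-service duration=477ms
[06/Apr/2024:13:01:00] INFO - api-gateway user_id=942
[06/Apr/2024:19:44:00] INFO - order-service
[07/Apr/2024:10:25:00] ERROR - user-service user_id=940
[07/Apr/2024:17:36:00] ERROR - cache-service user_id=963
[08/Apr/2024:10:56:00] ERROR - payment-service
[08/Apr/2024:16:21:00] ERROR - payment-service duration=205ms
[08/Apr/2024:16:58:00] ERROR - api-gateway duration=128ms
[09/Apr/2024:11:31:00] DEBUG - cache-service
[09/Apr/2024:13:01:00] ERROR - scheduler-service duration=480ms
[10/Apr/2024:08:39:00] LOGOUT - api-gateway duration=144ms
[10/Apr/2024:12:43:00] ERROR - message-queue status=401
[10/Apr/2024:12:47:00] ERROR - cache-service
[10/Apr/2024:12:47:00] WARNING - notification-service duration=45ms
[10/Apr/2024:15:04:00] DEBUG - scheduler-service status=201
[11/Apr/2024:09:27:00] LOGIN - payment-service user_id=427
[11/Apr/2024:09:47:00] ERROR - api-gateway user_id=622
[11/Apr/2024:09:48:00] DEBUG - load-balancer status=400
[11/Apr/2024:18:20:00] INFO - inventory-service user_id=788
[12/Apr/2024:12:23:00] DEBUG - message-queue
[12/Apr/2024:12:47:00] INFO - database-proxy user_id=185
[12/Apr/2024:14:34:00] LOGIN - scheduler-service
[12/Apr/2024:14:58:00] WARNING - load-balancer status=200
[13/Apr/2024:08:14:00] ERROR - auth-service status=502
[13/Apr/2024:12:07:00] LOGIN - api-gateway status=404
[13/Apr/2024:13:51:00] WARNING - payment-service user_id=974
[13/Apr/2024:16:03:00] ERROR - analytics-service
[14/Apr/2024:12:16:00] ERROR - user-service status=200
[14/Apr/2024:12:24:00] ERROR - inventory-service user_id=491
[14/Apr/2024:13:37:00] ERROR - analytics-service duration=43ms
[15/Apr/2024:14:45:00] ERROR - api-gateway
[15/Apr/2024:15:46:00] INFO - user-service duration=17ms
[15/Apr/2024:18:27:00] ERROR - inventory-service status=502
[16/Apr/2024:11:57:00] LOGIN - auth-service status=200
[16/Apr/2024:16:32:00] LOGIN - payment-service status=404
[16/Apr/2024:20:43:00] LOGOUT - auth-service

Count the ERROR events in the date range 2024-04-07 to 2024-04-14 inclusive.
14

To filter by date range:

1. Date range: 2024-04-07 through 2024-04-14, both dates inclusive
2. Filter for ERROR events whose date falls in this range
3. Count matching events: 14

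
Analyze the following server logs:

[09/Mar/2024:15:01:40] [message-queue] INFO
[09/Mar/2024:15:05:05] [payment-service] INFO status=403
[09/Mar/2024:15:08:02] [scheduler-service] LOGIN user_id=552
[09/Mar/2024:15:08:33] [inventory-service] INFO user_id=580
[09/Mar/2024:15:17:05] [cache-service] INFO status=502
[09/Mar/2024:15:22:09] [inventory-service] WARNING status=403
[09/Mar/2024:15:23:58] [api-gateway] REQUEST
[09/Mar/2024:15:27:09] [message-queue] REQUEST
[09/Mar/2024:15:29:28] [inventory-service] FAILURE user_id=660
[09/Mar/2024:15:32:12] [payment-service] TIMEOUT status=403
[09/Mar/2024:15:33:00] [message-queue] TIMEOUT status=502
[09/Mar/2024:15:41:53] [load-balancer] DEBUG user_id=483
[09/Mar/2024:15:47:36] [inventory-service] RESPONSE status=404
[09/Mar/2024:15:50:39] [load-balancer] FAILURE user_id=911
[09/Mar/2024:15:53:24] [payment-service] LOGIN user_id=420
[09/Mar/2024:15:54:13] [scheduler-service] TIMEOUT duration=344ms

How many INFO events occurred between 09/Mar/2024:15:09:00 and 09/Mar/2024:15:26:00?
1

To count events in the time window:

1. Window boundaries: 09/Mar/2024:15:09:00 to 09/Mar/2024:15:26:00
2. Filter for INFO events within this window
3. Count matching events: 1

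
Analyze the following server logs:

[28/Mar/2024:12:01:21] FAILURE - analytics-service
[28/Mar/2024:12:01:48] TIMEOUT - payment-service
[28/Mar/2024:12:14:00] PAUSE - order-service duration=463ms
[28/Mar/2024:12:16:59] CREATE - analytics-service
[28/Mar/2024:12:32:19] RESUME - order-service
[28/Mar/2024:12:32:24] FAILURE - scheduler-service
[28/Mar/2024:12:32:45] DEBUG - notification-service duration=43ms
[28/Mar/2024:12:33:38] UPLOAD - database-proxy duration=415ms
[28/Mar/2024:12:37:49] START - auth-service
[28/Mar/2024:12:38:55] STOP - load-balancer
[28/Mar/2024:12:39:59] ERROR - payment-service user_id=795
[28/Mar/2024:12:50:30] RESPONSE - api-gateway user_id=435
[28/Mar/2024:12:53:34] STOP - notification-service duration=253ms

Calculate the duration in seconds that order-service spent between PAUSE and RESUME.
1099

To calculate state duration:

1. Find PAUSE event for order-service: 28/Mar/2024:12:14:00
2. Find RESUME event for order-service: 28/Mar/2024:12:32:19
3. Calculate duration: 28/Mar/2024:12:32:19 - 28/Mar/2024:12:14:00 = 1099 seconds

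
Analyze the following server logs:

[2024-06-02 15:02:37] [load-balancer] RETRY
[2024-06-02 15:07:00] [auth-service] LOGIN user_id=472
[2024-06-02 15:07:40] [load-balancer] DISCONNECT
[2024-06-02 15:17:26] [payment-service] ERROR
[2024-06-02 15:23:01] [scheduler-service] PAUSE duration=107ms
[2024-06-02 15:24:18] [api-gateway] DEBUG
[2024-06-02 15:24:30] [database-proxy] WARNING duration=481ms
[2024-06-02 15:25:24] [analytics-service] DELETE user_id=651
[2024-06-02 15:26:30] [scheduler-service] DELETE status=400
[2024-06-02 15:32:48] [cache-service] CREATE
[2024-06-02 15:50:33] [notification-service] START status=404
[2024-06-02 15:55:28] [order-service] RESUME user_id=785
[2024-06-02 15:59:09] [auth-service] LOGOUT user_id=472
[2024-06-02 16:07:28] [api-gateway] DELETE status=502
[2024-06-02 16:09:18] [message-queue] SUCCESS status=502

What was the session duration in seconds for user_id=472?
3129

To calculate session duration:

1. Find LOGIN event for user_id=472: 2024-06-02 15:07:00
2. Find LOGOUT event for user_id=472: 2024-06-02 15:59:09
3. Session duration: 2024-06-02 15:59:09 - 2024-06-02 15:07:00 = 3129 seconds (52 minutes)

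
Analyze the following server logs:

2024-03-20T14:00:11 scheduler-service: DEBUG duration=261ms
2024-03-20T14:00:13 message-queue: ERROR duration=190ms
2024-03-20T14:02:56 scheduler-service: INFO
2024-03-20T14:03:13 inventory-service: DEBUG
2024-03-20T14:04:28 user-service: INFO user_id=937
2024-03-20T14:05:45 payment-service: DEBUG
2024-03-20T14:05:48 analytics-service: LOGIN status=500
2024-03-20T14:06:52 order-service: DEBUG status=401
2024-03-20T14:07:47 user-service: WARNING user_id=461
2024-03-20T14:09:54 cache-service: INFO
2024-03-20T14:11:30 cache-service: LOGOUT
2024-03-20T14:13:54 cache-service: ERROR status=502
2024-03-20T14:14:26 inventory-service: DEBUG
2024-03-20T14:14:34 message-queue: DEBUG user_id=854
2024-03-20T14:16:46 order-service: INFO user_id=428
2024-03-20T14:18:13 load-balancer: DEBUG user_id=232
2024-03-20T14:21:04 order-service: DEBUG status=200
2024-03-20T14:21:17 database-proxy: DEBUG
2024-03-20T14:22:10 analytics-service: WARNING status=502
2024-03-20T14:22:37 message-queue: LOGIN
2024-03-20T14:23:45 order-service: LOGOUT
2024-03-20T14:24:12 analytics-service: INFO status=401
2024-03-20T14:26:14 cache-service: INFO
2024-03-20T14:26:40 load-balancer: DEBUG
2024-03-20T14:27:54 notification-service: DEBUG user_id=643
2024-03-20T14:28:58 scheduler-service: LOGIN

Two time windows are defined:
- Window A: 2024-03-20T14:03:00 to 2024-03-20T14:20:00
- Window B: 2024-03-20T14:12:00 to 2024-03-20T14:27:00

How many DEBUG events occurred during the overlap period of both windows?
3

To find overlap events:

1. Window A: 2024-03-20T14:03:00 to 2024-03-20T14:20:00
2. Window B: 2024-03-20T14:12:00 to 2024-03-20T14:27:00
3. Overlap period: 2024-03-20T14:12:00 to 2024-03-20T14:20:00
4. Count DEBUG events in overlap: 3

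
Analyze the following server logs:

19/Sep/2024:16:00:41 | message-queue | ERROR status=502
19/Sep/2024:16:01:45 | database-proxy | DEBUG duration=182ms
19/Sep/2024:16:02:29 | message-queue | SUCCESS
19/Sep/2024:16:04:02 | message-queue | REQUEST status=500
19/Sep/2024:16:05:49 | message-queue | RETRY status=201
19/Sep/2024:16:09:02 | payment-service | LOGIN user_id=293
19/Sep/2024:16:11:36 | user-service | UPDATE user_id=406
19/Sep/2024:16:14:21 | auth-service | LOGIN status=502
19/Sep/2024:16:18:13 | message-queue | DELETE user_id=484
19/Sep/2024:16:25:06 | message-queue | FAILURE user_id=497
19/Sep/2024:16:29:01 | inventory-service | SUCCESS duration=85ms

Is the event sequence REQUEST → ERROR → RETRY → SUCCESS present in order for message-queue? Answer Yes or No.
No

To verify sequence order:

1. Find all events in sequence REQUEST → ERROR → RETRY → SUCCESS for message-queue
2. Extract their timestamps
3. Check if timestamps are in ascending order
4. Result: No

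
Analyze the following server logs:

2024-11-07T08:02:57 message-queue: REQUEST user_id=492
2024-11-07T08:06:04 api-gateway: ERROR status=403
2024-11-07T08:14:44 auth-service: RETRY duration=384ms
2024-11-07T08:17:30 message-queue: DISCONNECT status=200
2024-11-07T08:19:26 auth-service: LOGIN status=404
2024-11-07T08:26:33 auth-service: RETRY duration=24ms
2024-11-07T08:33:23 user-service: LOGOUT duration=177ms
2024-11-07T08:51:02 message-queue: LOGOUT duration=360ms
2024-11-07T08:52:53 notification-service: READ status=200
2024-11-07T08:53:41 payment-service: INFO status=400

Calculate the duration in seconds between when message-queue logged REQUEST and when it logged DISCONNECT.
873

To find the time between events:

1. Locate the first REQUEST event for message-queue: 2024-11-07T08:02:57
2. Locate the first DISCONNECT event for message-queue: 2024-11-07T08:17:30
3. Calculate the difference: 2024-11-07T08:17:30 - 2024-11-07T08:02:57 = 873 seconds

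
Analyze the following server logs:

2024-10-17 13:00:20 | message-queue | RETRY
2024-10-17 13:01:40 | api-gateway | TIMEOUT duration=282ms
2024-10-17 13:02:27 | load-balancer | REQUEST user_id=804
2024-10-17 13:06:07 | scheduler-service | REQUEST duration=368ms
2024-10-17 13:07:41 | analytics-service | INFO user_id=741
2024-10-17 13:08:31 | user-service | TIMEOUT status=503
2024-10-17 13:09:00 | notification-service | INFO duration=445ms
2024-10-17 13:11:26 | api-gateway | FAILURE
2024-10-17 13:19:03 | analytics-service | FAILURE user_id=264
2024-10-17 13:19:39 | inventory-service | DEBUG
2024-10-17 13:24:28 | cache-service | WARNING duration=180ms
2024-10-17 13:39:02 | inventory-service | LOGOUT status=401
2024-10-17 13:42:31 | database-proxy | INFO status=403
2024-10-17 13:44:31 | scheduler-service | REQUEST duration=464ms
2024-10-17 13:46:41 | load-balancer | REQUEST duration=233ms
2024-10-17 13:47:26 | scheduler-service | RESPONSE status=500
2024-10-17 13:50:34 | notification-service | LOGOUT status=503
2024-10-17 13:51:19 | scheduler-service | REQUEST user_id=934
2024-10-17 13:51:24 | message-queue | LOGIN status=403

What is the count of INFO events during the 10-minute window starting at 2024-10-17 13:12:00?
0

To count events in the time window:

1. Window boundaries: 2024-10-17 13:12:00 to 2024-10-17 13:22:00
2. Filter for INFO events within this window
3. Count matching events: 0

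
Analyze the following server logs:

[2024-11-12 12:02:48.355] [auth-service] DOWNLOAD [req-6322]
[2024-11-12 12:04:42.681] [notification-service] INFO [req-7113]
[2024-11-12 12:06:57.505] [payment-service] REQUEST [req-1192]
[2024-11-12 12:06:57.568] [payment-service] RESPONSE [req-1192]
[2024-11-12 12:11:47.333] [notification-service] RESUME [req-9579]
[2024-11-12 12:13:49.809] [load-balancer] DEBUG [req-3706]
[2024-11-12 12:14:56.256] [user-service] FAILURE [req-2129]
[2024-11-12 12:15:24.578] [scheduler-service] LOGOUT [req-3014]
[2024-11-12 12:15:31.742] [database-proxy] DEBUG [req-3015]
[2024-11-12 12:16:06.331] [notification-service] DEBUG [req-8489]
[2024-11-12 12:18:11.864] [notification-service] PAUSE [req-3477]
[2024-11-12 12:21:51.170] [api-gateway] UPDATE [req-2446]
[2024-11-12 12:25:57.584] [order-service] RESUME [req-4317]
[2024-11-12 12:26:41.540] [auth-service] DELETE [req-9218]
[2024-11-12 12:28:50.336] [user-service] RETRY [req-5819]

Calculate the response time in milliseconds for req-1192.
63

To calculate latency:

1. Find REQUEST with id req-1192: 2024-11-12 12:06:57.505
2. Find RESPONSE with id req-1192: 2024-11-12 12:06:57.568
3. Latency: 2024-11-12 12:06:57.568 - 2024-11-12 12:06:57.505 = 63ms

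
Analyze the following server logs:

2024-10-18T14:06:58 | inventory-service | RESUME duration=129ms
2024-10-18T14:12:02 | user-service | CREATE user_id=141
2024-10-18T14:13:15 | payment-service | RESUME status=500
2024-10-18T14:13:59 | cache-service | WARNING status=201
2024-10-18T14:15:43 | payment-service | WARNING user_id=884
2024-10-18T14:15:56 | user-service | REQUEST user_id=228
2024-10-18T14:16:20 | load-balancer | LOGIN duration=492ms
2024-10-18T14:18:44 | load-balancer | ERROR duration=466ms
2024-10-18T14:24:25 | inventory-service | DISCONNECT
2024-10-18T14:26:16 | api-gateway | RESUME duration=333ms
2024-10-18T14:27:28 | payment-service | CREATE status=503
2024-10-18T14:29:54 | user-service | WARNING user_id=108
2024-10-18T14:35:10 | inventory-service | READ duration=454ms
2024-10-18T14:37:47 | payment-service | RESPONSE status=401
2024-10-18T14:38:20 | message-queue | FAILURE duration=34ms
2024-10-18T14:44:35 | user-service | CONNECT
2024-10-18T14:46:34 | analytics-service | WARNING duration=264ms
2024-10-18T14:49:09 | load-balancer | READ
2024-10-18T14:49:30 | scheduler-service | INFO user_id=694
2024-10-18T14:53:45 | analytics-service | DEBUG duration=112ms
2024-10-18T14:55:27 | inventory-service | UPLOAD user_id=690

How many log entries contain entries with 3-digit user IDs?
6

To find matching entries:

1. Pattern to match: entries with 3-digit user IDs
2. Scan each log entry for the pattern
3. Count matches: 6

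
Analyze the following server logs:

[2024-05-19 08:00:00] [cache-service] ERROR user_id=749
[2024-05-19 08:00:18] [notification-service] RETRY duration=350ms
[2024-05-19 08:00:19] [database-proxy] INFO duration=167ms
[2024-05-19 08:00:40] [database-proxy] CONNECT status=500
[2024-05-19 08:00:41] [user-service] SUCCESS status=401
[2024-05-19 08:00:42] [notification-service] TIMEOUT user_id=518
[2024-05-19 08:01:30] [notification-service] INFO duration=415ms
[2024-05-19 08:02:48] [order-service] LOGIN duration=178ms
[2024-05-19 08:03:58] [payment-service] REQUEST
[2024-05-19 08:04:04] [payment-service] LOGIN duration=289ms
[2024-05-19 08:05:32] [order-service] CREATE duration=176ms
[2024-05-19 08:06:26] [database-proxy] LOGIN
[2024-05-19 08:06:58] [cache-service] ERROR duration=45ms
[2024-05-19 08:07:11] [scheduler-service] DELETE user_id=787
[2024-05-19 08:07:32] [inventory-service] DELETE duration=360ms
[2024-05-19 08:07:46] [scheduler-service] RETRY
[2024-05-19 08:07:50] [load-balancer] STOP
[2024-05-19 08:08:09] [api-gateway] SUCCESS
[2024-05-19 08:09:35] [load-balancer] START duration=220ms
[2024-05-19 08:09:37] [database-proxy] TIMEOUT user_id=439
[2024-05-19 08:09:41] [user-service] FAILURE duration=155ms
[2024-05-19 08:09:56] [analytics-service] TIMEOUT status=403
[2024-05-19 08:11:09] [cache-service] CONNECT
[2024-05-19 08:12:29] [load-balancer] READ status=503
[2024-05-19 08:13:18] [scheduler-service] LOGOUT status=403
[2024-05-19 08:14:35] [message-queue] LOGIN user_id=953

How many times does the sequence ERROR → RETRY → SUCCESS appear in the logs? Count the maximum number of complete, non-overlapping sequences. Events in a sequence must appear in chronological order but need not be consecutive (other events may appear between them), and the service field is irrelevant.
2

To count sequences:

1. Look for pattern: ERROR → RETRY → SUCCESS
2. Greedily scan the log in chronological order, matching each sequence element in turn (ignoring service)
3. Each time the full pattern completes, increment the count and restart matching from the next event
4. Complete non-overlapping sequences found: 2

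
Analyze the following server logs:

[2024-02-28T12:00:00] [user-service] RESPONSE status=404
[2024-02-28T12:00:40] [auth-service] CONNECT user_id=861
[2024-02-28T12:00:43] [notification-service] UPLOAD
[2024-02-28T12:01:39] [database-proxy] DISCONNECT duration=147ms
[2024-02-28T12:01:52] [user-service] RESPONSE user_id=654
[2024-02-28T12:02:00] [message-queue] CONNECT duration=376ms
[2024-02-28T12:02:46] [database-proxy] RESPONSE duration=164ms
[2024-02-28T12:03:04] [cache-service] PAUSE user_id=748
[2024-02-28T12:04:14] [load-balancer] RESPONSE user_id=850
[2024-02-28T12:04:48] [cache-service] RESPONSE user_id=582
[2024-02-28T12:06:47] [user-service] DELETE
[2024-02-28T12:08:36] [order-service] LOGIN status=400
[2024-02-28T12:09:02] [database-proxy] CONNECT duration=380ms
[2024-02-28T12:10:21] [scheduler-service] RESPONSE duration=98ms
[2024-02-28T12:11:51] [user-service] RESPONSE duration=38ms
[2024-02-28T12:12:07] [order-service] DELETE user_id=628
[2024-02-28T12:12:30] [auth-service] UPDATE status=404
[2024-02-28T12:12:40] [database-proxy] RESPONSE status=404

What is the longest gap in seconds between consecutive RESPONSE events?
333

To find the longest gap:

1. Extract all RESPONSE events in chronological order
2. Calculate time differences between consecutive events
3. Find the maximum difference
4. Longest gap: 333 seconds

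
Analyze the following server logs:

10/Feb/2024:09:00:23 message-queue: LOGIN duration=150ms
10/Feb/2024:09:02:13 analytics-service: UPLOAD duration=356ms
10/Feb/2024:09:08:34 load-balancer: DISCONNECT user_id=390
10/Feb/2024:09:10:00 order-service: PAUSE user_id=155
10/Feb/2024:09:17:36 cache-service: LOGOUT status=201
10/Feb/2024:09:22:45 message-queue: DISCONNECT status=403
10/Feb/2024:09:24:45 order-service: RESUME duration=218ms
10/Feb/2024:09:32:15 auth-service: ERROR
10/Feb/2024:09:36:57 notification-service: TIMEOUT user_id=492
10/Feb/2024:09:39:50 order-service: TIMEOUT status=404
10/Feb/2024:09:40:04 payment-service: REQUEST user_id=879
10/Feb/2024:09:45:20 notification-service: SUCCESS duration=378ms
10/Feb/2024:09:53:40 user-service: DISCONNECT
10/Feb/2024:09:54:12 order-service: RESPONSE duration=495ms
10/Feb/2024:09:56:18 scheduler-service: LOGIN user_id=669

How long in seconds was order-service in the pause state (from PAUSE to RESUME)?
885

To calculate state duration:

1. Find PAUSE event for order-service: 10/Feb/2024:09:10:00
2. Find RESUME event for order-service: 10/Feb/2024:09:24:45
3. Calculate duration: 10/Feb/2024:09:24:45 - 10/Feb/2024:09:10:00 = 885 seconds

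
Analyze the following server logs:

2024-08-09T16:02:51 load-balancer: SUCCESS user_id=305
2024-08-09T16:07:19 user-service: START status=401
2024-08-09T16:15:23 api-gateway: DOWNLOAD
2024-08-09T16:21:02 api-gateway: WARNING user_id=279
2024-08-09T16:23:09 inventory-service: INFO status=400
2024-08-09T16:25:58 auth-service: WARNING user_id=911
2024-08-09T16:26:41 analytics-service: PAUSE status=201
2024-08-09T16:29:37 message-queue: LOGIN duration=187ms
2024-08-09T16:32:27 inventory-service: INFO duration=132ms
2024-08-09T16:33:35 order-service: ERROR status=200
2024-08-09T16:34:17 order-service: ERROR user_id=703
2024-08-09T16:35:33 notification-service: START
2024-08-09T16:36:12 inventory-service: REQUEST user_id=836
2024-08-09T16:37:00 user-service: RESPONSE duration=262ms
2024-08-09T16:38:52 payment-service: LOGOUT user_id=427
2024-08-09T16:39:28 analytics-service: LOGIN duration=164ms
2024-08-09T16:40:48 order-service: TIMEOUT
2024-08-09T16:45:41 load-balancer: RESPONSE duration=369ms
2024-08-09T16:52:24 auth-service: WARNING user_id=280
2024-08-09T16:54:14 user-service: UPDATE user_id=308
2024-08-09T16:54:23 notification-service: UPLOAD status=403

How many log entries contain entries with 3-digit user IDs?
8

To find matching entries:

1. Pattern to match: entries with 3-digit user IDs
2. Scan each log entry for the pattern
3. Count matches: 8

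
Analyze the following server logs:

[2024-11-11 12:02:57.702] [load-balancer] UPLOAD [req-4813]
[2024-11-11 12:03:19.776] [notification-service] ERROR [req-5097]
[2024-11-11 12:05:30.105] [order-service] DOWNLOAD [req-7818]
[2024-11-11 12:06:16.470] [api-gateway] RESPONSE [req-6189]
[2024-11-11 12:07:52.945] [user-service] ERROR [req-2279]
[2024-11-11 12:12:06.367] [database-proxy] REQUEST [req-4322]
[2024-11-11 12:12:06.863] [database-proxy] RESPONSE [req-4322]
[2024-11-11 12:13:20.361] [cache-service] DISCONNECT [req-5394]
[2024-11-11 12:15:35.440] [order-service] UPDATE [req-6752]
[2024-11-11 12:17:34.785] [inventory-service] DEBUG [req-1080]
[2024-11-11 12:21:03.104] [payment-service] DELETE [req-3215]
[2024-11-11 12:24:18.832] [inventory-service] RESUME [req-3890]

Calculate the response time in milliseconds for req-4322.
496

To calculate latency:

1. Find REQUEST with id req-4322: 2024-11-11 12:12:06.367
2. Find RESPONSE with id req-4322: 2024-11-11 12:12:06.863
3. Latency: 2024-11-11 12:12:06.863 - 2024-11-11 12:12:06.367 = 496ms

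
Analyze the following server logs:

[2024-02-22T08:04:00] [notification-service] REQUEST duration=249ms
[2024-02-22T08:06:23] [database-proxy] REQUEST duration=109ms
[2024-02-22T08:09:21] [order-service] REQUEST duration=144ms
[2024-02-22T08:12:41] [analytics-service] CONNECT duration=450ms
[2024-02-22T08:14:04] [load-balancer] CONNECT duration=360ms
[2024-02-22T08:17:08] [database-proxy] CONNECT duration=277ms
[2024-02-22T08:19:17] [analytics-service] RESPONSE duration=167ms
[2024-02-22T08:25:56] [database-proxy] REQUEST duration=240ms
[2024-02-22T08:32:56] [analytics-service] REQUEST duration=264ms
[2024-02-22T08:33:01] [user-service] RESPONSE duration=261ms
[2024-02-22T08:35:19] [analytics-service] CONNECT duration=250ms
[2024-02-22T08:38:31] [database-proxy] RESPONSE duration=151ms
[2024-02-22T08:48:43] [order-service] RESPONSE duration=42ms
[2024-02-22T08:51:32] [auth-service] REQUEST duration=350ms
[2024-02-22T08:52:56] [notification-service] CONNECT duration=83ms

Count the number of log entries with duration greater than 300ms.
3

To count timeouts:

1. Threshold: 300ms
2. Extract duration from each log entry
3. Count entries where duration > 300
4. Timeout count: 3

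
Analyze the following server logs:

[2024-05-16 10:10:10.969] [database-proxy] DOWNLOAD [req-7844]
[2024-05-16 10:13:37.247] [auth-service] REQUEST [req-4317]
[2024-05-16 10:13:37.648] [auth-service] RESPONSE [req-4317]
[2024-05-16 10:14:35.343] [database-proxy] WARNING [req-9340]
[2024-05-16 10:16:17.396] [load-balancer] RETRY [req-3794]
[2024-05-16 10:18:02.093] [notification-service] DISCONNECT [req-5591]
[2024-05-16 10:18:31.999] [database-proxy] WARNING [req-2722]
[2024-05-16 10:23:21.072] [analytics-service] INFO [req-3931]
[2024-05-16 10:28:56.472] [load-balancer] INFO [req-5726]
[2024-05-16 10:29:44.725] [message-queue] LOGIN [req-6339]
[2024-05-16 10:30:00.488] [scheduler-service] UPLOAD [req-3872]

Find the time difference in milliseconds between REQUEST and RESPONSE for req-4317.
401

To calculate latency:

1. Find REQUEST with id req-4317: 2024-05-16 10:13:37.247
2. Find RESPONSE with id req-4317: 2024-05-16 10:13:37.648
3. Latency: 2024-05-16 10:13:37.648 - 2024-05-16 10:13:37.247 = 401ms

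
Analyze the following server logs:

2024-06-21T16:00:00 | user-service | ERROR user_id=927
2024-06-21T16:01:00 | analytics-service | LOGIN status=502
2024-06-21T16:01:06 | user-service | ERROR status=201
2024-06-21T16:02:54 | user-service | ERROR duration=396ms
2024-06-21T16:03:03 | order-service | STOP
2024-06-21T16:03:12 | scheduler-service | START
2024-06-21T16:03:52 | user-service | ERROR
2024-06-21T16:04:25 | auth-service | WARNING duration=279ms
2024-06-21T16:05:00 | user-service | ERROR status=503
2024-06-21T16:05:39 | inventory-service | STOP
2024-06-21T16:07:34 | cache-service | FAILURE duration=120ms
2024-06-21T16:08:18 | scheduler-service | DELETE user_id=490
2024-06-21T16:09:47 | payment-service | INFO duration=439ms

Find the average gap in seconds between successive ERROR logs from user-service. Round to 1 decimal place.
75.0

To calculate average interval:

1. Find all ERROR events for user-service in order
2. Calculate time gaps between consecutive events
3. Compute mean of gaps: 300 / 4 = 75.0 seconds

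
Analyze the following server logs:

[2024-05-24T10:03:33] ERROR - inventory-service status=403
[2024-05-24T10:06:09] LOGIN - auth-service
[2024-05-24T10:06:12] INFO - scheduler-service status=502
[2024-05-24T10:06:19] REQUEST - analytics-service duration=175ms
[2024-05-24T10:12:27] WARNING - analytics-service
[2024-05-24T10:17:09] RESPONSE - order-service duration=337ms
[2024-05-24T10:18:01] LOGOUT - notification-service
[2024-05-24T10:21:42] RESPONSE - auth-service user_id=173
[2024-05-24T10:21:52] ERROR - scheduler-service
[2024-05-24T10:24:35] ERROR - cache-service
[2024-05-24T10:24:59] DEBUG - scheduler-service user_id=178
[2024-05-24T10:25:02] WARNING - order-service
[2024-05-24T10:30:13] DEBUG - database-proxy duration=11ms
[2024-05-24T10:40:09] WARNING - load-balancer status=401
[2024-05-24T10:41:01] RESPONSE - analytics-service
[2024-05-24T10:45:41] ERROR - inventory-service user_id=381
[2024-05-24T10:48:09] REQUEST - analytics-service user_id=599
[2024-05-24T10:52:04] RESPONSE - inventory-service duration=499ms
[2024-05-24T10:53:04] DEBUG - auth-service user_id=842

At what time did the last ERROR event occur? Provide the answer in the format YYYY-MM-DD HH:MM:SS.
2024-05-24 10:45:41

To find the last event:

1. Filter for all ERROR events
2. Sort by timestamp
3. Select the last one
4. Timestamp: 2024-05-24 10:45:41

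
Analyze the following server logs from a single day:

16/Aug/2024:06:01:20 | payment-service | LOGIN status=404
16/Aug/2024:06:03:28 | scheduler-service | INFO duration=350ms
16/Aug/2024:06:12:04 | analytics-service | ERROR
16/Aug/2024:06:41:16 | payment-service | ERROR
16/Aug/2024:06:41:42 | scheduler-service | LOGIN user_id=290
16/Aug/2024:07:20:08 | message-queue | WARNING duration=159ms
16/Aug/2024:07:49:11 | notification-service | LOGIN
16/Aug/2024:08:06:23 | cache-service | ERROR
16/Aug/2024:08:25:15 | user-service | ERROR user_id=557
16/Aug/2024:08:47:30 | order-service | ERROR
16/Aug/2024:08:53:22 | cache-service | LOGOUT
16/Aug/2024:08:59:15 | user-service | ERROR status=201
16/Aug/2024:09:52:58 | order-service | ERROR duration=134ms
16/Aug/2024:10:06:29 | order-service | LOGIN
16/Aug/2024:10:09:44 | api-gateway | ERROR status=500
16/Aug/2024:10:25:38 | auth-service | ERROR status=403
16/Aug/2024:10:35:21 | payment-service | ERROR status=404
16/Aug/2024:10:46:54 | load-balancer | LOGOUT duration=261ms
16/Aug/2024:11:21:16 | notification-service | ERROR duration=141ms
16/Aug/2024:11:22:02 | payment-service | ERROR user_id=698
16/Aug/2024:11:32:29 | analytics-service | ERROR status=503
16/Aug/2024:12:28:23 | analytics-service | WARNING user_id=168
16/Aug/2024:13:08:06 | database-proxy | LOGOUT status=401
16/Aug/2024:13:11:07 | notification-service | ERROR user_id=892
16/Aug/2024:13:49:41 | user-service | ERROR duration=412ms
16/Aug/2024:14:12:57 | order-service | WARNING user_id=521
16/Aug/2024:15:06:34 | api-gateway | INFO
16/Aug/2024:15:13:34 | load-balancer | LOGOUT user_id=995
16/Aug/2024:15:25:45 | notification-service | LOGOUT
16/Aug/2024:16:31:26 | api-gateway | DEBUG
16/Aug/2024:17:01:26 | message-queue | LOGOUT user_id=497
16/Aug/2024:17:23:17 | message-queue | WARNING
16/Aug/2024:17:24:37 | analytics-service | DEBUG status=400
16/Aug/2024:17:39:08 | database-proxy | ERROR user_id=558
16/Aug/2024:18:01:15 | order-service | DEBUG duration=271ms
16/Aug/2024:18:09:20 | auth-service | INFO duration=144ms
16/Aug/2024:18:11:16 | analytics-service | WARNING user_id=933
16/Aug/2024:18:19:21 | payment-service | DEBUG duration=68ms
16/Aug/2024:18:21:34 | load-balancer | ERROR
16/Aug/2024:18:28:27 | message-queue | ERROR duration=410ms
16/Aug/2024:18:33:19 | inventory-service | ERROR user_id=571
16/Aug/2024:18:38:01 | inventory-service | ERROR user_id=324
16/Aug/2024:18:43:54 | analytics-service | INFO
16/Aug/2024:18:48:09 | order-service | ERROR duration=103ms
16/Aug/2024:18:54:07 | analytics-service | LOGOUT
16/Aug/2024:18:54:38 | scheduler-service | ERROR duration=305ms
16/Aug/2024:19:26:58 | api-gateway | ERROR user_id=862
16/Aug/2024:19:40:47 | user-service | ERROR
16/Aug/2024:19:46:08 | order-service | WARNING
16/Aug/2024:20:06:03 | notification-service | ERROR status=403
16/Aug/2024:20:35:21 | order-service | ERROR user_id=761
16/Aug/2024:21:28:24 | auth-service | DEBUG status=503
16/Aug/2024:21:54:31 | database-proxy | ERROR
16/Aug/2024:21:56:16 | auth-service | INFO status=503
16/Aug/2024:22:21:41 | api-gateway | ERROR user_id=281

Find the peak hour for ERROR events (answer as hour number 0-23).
18

To find the peak hour:

1. Group all ERROR events by hour
2. Count events in each hour
3. Find hour with maximum count
4. Peak hour: 18 (with 6 events)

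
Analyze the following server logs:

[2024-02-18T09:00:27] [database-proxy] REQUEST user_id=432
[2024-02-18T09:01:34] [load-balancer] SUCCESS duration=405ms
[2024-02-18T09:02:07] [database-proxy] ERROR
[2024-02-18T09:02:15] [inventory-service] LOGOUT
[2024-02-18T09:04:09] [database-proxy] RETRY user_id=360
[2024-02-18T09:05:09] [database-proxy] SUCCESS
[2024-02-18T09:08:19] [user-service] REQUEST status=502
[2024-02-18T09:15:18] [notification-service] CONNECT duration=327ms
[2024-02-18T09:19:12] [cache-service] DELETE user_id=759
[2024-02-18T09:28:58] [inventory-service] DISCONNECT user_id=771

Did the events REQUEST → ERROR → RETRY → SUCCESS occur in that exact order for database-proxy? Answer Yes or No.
Yes

To verify sequence order:

1. Find all events in sequence REQUEST → ERROR → RETRY → SUCCESS for database-proxy
2. Extract their timestamps
3. Check if timestamps are in ascending order
4. Result: Yes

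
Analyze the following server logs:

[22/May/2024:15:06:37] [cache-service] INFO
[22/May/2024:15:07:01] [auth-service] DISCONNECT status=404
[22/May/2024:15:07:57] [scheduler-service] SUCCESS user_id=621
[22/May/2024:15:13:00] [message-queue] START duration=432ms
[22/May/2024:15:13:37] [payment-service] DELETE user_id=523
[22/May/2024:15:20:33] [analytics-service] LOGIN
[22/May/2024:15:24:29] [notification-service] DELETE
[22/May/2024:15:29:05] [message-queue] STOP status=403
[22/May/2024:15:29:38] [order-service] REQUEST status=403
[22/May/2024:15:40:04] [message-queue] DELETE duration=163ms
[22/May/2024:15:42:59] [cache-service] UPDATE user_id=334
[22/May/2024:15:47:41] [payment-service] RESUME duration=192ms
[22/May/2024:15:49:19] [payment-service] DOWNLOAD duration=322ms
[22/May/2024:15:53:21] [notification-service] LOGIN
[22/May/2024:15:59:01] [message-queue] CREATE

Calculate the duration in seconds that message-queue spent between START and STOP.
965

To calculate state duration:

1. Find START event for message-queue: 22/May/2024:15:13:00
2. Find STOP event for message-queue: 22/May/2024:15:29:05
3. Calculate duration: 22/May/2024:15:29:05 - 22/May/2024:15:13:00 = 965 seconds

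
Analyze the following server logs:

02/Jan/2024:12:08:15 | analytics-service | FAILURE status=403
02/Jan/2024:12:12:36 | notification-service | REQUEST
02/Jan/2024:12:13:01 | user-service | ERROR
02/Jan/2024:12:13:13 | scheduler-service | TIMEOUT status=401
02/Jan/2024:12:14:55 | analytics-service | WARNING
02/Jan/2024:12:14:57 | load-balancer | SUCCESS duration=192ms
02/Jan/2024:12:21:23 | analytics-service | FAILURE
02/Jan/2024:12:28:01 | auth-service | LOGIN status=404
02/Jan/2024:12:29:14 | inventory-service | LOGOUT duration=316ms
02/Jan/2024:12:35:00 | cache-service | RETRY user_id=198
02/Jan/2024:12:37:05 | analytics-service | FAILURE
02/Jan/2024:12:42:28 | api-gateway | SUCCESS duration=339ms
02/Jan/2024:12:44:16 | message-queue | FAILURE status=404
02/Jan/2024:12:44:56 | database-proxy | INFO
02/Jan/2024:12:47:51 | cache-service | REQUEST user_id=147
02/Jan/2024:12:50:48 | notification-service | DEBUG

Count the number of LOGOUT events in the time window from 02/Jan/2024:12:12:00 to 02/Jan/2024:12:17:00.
0

To count events in the time window:

1. Window boundaries: 02/Jan/2024:12:12:00 to 02/Jan/2024:12:17:00
2. Filter for LOGOUT events within this window
3. Count matching events: 0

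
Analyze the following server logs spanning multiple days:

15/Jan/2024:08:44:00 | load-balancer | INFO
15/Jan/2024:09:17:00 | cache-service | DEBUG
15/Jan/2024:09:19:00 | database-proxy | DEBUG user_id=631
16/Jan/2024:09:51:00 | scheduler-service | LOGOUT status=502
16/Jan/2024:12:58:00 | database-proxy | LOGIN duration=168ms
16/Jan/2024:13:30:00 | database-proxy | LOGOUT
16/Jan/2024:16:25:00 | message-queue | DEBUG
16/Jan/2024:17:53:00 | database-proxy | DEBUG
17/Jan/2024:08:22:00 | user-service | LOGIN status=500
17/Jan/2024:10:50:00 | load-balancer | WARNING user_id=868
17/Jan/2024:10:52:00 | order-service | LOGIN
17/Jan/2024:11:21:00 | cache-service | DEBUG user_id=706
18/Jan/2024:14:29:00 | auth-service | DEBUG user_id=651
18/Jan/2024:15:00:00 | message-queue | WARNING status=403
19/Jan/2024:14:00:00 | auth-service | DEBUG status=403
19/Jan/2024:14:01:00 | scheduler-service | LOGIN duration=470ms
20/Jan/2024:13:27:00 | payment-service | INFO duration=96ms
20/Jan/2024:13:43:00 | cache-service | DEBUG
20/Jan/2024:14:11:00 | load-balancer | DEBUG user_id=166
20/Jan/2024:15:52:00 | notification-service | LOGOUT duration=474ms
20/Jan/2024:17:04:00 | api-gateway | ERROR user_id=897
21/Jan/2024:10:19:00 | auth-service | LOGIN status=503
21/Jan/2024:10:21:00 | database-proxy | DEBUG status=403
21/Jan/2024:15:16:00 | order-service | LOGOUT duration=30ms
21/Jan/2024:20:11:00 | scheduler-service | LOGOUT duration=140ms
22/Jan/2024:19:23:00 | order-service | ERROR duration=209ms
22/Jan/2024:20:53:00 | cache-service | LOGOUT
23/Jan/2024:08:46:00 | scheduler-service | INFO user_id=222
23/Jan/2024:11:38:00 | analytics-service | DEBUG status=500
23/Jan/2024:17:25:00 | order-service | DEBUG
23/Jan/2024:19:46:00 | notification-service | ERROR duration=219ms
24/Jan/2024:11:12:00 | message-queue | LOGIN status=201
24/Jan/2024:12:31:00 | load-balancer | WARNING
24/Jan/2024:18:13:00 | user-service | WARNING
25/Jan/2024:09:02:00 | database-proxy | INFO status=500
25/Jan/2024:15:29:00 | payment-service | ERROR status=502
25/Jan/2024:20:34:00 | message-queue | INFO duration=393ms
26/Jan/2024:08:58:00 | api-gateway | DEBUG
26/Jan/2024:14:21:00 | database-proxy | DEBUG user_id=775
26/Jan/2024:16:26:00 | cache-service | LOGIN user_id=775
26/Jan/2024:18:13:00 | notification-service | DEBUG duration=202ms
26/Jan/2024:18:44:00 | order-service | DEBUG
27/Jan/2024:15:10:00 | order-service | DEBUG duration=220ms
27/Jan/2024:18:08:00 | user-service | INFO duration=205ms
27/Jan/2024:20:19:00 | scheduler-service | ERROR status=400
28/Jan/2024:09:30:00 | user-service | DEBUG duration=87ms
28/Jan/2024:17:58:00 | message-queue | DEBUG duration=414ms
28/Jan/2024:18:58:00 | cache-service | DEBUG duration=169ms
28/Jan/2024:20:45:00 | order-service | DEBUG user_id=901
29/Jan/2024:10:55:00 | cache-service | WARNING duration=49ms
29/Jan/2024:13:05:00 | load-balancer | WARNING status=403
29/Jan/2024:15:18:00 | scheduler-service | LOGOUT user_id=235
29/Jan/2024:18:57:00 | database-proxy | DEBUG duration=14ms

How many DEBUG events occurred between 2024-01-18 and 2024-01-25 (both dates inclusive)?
7

To filter by date range:

1. Date range: 2024-01-18 through 2024-01-25, both dates inclusive
2. Filter for DEBUG events whose date falls in this range
3. Count matching events: 7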